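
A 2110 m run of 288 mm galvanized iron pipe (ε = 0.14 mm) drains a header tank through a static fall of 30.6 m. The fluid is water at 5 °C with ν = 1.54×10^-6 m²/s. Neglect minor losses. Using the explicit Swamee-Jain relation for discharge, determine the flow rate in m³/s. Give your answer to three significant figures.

Q ≈ 0.140 m³/s

Swamee-Jain (Type II): Q = -0.965·√(gD⁵h_f/L)·ln[ε/(3.7D) + √(3.17ν²L/(gD³h_f))]
√(gD⁵h_f/L) = √(9.81·0.288⁵·30.6/2110) = 0.01679
ε/(3.7D) = 1.31×10^-4; √(3.17ν²L/(gD³h_f)) = 4.70×10^-5
Q = -0.965·0.01679·ln(1.784×10^-4) = 0.1398 m³/s
Check: V = 2.15 m/s, Re = 4.01×10^5, f = 0.01790, h_f = 30.8 m ≈ 30.6 m ✓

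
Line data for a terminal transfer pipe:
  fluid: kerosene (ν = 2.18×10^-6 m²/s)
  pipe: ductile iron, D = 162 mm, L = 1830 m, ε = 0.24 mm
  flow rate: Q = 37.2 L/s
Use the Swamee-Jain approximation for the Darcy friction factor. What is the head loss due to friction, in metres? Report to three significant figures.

h_f ≈ 43.9 m

V = 4Q/(πD²) = 4·0.0372/(π·0.162²) = 1.805 m/s
Re = VD/ν = 1.805·0.162/2.18×10^-6 = 1.34×10^5 → turbulent
ε/D = 0.24/162 = 0.00148
Swamee-Jain: f = 0.02341
h_f = f(L/D)V²/(2g) = 0.02341·(1830/0.162)·1.805²/(2·9.81) = 43.91 m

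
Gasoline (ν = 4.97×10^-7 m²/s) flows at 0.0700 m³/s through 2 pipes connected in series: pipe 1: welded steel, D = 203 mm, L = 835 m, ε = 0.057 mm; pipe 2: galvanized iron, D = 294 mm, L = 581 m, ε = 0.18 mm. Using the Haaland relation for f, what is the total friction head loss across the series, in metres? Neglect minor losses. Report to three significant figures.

Pipe 1: V = 2.163 m/s, Re = 8.83×10^5, ε/D = 2.81×10^-4, f = 0.01550, h_1 = f(L/D)V²/2g = 15.20 m
Pipe 2: V = 1.031 m/s, Re = 6.10×10^5, ε/D = 6.12×10^-4, f = 0.01813, h_2 = f(L/D)V²/2g = 1.942 m
Series → Q common, losses add: H = Σh = 17.15 m

H ≈ 17.1 m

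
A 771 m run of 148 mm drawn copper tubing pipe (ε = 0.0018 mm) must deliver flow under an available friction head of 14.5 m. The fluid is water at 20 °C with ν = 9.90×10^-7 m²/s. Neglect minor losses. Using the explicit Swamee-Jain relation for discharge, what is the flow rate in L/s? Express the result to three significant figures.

Swamee-Jain (Type II): Q = -0.965·√(gD⁵h_f/L)·ln[ε/(3.7D) + √(3.17ν²L/(gD³h_f))]
√(gD⁵h_f/L) = √(9.81·0.148⁵·14.5/771) = 0.003619
ε/(3.7D) = 3.29×10^-6; √(3.17ν²L/(gD³h_f)) = 7.21×10^-5
Q = -0.965·0.003619·ln(7.536×10^-5) = 0.03316 m³/s
Check: V = 1.93 m/s, Re = 2.88×10^5, f = 0.01462, h_f = 14.4 m ≈ 14.5 m ✓

Q ≈ 33.2 L/s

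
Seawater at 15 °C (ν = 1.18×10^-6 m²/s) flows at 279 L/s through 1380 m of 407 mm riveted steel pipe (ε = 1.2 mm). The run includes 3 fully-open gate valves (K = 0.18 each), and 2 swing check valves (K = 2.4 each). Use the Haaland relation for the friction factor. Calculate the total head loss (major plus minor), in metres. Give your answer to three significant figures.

H_L ≈ 22.1 m

V = 4Q/(πD²) = 2.144 m/s; V²/2g = 0.2344 m
Re = 7.40×10^5, ε/D = 0.00295 → f = 0.02626 (Haaland)
Major: h_f = f(L/D)·V²/2g = 0.02626·3391·0.2344 = 20.87 m
Minor: ΣK = 5.34; h_m = ΣK·V²/2g = 1.252 m
Total H_L = 20.87 + 1.252 = 22.12 m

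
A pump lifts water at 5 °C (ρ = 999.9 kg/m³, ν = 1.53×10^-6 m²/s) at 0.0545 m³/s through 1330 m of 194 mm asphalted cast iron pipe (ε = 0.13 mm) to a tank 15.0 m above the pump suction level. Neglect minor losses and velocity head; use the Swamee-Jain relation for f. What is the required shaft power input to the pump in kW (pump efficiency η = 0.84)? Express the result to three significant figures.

P_shaft ≈ 24.3 kW

V = 4Q/(πD²) = 1.844 m/s; Re = 2.34×10^5; ε/D = 6.70×10^-4; f = 0.01955
h_f = f(L/D)V²/2g = 23.23 m
Total head H = z + h_f = 15.0 + 23.23 = 38.23 m
P_hyd = ρgQH = 999.9·9.81·0.0545·38.23 = 20.44 kW
P_shaft = P_hyd/η = 20.44/0.84 = 24.33 kW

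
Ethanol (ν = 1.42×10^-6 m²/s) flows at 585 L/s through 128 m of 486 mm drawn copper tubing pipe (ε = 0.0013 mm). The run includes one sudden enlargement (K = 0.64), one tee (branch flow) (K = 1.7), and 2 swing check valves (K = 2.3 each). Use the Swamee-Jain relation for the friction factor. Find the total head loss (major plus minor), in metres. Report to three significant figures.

V = 4Q/(πD²) = 3.154 m/s; V²/2g = 0.5069 m
Re = 1.08×10^6, ε/D = 2.67×10^-6 → f = 0.01153 (Swamee-Jain)
Major: h_f = f(L/D)·V²/2g = 0.01153·263.4·0.5069 = 1.539 m
Minor: ΣK = 6.94; h_m = ΣK·V²/2g = 3.518 m
Total H_L = 1.539 + 3.518 = 5.057 m

H_L ≈ 5.06 m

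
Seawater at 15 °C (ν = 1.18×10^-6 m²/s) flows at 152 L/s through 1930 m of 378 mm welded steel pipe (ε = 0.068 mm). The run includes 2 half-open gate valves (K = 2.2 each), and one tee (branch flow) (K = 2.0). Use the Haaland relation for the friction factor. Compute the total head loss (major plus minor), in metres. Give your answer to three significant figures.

V = 4Q/(πD²) = 1.354 m/s; V²/2g = 0.09351 m
Re = 4.34×10^5, ε/D = 1.80×10^-4 → f = 0.01530 (Haaland)
Major: h_f = f(L/D)·V²/2g = 0.01530·5106·0.09351 = 7.303 m
Minor: ΣK = 6.40; h_m = ΣK·V²/2g = 0.5984 m
Total H_L = 7.303 + 0.5984 = 7.901 m

H_L ≈ 7.90 m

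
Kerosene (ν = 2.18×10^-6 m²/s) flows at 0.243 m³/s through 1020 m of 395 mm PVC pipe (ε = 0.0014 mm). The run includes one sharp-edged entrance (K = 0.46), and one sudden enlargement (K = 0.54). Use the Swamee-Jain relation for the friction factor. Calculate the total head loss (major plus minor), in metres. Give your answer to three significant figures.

H_L ≈ 7.42 m

V = 4Q/(πD²) = 1.983 m/s; V²/2g = 0.2004 m
Re = 3.59×10^5, ε/D = 3.54×10^-6 → f = 0.01395 (Swamee-Jain)
Major: h_f = f(L/D)·V²/2g = 0.01395·2582·0.2004 = 7.218 m
Minor: ΣK = 1.00; h_m = ΣK·V²/2g = 0.2004 m
Total H_L = 7.218 + 0.2004 = 7.419 m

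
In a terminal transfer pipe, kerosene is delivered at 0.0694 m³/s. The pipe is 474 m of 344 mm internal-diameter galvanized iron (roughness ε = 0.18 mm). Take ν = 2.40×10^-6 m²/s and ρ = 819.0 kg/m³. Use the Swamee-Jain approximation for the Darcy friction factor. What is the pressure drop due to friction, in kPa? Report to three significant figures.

V = 4Q/(πD²) = 4·0.0694/(π·0.344²) = 0.7467 m/s
Re = VD/ν = 0.7467·0.344/2.40×10^-6 = 1.07×10^5 → turbulent
ε/D = 0.18/344 = 5.23×10^-4
Swamee-Jain: f = 0.02034
h_f = f(L/D)V²/(2g) = 0.02034·(474/0.344)·0.7467²/(2·9.81) = 0.7966 m
Δp = ρg·h_f = 819.0·9.81·0.7966 = 6.400 kPa

Δp ≈ 6.40 kPa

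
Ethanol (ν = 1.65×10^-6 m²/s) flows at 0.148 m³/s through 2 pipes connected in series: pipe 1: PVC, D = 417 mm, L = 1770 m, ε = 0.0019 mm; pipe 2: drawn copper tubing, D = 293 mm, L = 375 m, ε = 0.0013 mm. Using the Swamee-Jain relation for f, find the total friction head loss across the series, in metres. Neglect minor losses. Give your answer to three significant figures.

Pipe 1: V = 1.084 m/s, Re = 2.74×10^5, ε/D = 4.56×10^-6, f = 0.01467, h_1 = f(L/D)V²/2g = 3.728 m
Pipe 2: V = 2.195 m/s, Re = 3.90×10^5, ε/D = 4.44×10^-6, f = 0.01376, h_2 = f(L/D)V²/2g = 4.323 m
Series → Q common, losses add: H = Σh = 8.051 m

H ≈ 8.05 m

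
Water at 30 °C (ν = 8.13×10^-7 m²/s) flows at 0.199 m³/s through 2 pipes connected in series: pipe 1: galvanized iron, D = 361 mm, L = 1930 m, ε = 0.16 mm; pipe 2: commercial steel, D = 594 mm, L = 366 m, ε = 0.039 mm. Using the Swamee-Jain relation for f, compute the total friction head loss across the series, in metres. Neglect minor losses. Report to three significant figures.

H ≈ 17.7 m

Pipe 1: V = 1.944 m/s, Re = 8.63×10^5, ε/D = 4.43×10^-4, f = 0.01699, h_1 = f(L/D)V²/2g = 17.50 m
Pipe 2: V = 0.7181 m/s, Re = 5.25×10^5, ε/D = 6.57×10^-5, f = 0.01396, h_2 = f(L/D)V²/2g = 0.2260 m
Series → Q common, losses add: H = Σh = 17.73 m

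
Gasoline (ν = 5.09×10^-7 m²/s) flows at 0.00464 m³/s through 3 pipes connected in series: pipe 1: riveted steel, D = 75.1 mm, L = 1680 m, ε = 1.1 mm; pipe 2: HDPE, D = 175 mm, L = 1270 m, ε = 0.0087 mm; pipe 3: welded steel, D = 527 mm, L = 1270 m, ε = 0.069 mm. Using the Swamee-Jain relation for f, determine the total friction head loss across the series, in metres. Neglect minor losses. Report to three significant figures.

H ≈ 55.1 m

Pipe 1: V = 1.047 m/s, Re = 1.55×10^5, ε/D = 0.0146, f = 0.04380, h_1 = f(L/D)V²/2g = 54.79 m
Pipe 2: V = 0.1929 m/s, Re = 6.63×10^4, ε/D = 4.97×10^-5, f = 0.01974, h_2 = f(L/D)V²/2g = 0.2717 m
Pipe 3: V = 0.02127 m/s, Re = 2.20×10^4, ε/D = 1.31×10^-4, f = 0.02554, h_3 = f(L/D)V²/2g = 0.001420 m
Series → Q common, losses add: H = Σh = 55.06 m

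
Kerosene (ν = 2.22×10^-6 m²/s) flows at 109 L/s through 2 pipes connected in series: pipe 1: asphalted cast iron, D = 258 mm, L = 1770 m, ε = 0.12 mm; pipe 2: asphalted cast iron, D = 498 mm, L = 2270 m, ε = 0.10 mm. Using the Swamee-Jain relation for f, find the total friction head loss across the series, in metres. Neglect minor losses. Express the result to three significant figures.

Pipe 1: V = 2.085 m/s, Re = 2.42×10^5, ε/D = 4.65×10^-4, f = 0.01843, h_1 = f(L/D)V²/2g = 28.02 m
Pipe 2: V = 0.5596 m/s, Re = 1.26×10^5, ε/D = 2.01×10^-4, f = 0.01832, h_2 = f(L/D)V²/2g = 1.333 m
Series → Q common, losses add: H = Σh = 29.35 m

H ≈ 29.3 m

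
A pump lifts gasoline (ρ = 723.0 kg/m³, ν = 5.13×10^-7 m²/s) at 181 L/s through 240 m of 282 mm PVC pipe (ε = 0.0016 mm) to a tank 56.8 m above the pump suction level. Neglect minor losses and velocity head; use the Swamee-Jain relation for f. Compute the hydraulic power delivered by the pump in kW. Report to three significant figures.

P_hyd ≈ 78.0 kW

V = 4Q/(πD²) = 2.898 m/s; Re = 1.59×10^6; ε/D = 5.67×10^-6; f = 0.01094
h_f = f(L/D)V²/2g = 3.984 m
Total head H = z + h_f = 56.8 + 3.984 = 60.78 m
P_hyd = ρgQH = 723.0·9.81·0.181·60.78 = 78.03 kW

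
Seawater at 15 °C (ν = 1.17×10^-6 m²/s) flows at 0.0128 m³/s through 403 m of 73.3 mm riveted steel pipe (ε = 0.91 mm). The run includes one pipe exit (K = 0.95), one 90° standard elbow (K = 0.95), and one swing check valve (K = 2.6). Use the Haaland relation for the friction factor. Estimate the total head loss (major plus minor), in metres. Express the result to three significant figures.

V = 4Q/(πD²) = 3.033 m/s; V²/2g = 0.4689 m
Re = 1.90×10^5, ε/D = 0.0124 → f = 0.04118 (Haaland)
Major: h_f = f(L/D)·V²/2g = 0.04118·5498·0.4689 = 106.2 m
Minor: ΣK = 4.50; h_m = ΣK·V²/2g = 2.110 m
Total H_L = 106.2 + 2.110 = 108.3 m

H_L ≈ 108 m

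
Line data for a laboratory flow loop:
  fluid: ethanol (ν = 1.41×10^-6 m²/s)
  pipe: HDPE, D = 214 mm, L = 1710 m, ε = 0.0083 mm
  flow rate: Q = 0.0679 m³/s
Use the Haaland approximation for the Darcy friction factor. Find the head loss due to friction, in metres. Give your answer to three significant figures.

V = 4Q/(πD²) = 4·0.0679/(π·0.214²) = 1.888 m/s
Re = VD/ν = 1.888·0.214/1.41×10^-6 = 2.87×10^5 → turbulent
ε/D = 0.0083/214 = 3.88×10^-5
Haaland: f = 0.01479
h_f = f(L/D)V²/(2g) = 0.01479·(1710/0.214)·1.888²/(2·9.81) = 21.47 m

h_f ≈ 21.5 m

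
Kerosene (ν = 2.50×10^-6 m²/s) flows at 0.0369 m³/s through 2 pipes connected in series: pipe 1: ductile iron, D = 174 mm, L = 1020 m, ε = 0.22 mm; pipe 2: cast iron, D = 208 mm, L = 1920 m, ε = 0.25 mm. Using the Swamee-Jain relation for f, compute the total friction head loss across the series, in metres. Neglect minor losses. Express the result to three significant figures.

Pipe 1: V = 1.552 m/s, Re = 1.08×10^5, ε/D = 0.00126, f = 0.02308, h_1 = f(L/D)V²/2g = 16.60 m
Pipe 2: V = 1.086 m/s, Re = 9.04×10^4, ε/D = 0.00120, f = 0.02322, h_2 = f(L/D)V²/2g = 12.89 m
Series → Q common, losses add: H = Σh = 29.49 m

H ≈ 29.5 m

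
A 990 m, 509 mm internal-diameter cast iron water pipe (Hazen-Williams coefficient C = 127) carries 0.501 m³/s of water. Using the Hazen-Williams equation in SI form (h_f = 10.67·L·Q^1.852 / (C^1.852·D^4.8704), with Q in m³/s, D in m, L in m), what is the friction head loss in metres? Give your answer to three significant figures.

h_f ≈ 10.0 m

h_f = 10.67·990·0.501^1.852 / (127^1.852·0.509^4.8704) = 10.00 m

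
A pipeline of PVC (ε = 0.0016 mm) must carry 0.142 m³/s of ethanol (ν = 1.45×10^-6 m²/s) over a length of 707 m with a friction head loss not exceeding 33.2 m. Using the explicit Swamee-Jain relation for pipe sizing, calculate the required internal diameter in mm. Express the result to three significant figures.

Swamee-Jain (Type III): D = 0.66·[ε^1.25·(LQ²/(gh_f))^4.75 + ν·Q^9.4·(L/(gh_f))^5.2]^0.04
LQ²/(gh_f) = 0.04377; L/(gh_f) = 2.171
Term 1 = ε^1.25·(…)^4.75 = 2.00×10^-14; Term 2 = ν·Q^9.4·(…)^5.2 = 8.78×10^-13
D = 0.66·(2.00×10^-14 + 8.78×10^-13)^0.04 = 0.2176 m = 218 mm
Check: V = 3.82 m/s, Re = 5.73×10^5, f = 0.01291, h_f = 31.2 m ≈ 33.2 m ✓

D ≈ 218 mm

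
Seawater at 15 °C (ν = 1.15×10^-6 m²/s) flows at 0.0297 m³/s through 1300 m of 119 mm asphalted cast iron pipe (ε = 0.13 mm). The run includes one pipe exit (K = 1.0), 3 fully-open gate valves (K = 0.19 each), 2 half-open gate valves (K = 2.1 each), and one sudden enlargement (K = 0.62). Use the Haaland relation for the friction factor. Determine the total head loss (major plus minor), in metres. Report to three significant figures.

H_L ≈ 85.6 m

V = 4Q/(πD²) = 2.670 m/s; V²/2g = 0.3635 m
Re = 2.76×10^5, ε/D = 0.00109 → f = 0.02097 (Haaland)
Major: h_f = f(L/D)·V²/2g = 0.02097·10924·0.3635 = 83.26 m
Minor: ΣK = 6.39; h_m = ΣK·V²/2g = 2.322 m
Total H_L = 83.26 + 2.322 = 85.58 m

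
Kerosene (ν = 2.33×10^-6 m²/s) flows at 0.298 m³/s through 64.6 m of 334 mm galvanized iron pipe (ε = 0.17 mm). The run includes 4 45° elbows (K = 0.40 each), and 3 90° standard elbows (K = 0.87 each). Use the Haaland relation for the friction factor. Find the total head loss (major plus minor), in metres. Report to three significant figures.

V = 4Q/(πD²) = 3.401 m/s; V²/2g = 0.5896 m
Re = 4.88×10^5, ε/D = 5.09×10^-4 → f = 0.01765 (Haaland)
Major: h_f = f(L/D)·V²/2g = 0.01765·193.4·0.5896 = 2.013 m
Minor: ΣK = 4.21; h_m = ΣK·V²/2g = 2.482 m
Total H_L = 2.013 + 2.482 = 4.496 m

H_L ≈ 4.50 m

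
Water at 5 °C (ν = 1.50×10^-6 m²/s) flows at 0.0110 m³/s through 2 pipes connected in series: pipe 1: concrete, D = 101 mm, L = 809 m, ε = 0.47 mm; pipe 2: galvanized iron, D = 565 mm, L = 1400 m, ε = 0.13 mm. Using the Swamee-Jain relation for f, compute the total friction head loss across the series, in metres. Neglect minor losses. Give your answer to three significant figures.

Pipe 1: V = 1.373 m/s, Re = 9.24×10^4, ε/D = 0.00465, f = 0.03104, h_1 = f(L/D)V²/2g = 23.89 m
Pipe 2: V = 0.04387 m/s, Re = 1.65×10^4, ε/D = 2.30×10^-4, f = 0.02761, h_2 = f(L/D)V²/2g = 0.006713 m
Series → Q common, losses add: H = Σh = 23.90 m

H ≈ 23.9 m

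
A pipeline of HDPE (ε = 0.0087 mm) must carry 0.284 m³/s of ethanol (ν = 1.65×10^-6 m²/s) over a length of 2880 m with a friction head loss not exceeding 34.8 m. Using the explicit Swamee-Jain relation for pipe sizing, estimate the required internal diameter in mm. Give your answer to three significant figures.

D ≈ 378 mm

Swamee-Jain (Type III): D = 0.66·[ε^1.25·(LQ²/(gh_f))^4.75 + ν·Q^9.4·(L/(gh_f))^5.2]^0.04
LQ²/(gh_f) = 0.6804; L/(gh_f) = 8.436
Term 1 = ε^1.25·(…)^4.75 = 7.59×10^-8; Term 2 = ν·Q^9.4·(…)^5.2 = 7.85×10^-7
D = 0.66·(7.59×10^-8 + 7.85×10^-7)^0.04 = 0.3775 m = 378 mm
Check: V = 2.54 m/s, Re = 5.81×10^5, f = 0.01314, h_f = 32.9 m ≈ 34.8 m ✓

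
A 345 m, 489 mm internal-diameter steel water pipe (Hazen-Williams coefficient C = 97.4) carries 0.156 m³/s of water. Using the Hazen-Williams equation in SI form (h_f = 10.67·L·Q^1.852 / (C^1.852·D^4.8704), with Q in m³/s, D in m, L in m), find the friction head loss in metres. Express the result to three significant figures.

h_f = 10.67·345·0.156^1.852 / (97.4^1.852·0.489^4.8704) = 0.7980 m

h_f ≈ 0.798 m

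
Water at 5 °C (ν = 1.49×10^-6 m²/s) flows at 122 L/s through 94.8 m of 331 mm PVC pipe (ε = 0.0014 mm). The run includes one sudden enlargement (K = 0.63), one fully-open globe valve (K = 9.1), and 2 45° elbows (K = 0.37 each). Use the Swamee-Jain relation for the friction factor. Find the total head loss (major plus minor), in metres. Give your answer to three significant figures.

V = 4Q/(πD²) = 1.418 m/s; V²/2g = 0.1025 m
Re = 3.15×10^5, ε/D = 4.23×10^-6 → f = 0.01430 (Swamee-Jain)
Major: h_f = f(L/D)·V²/2g = 0.01430·286.4·0.1025 = 0.4195 m
Minor: ΣK = 10.5; h_m = ΣK·V²/2g = 1.073 m
Total H_L = 0.4195 + 1.073 = 1.492 m

H_L ≈ 1.49 m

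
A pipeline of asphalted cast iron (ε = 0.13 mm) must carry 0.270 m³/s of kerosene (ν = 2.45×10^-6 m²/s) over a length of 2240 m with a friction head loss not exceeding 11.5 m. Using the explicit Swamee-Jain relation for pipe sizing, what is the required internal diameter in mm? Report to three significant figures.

D ≈ 463 mm

Swamee-Jain (Type III): D = 0.66·[ε^1.25·(LQ²/(gh_f))^4.75 + ν·Q^9.4·(L/(gh_f))^5.2]^0.04
LQ²/(gh_f) = 1.447; L/(gh_f) = 19.86
Term 1 = ε^1.25·(…)^4.75 = 8.04×10^-5; Term 2 = ν·Q^9.4·(…)^5.2 = 6.21×10^-5
D = 0.66·(8.04×10^-5 + 6.21×10^-5)^0.04 = 0.4631 m = 463 mm
Check: V = 1.60 m/s, Re = 3.03×10^5, f = 0.01691, h_f = 10.7 m ≈ 11.5 m ✓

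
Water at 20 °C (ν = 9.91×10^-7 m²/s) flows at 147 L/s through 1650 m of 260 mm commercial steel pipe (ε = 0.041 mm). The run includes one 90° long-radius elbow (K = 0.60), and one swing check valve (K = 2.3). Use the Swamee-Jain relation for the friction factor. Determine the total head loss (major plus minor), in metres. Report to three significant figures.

H_L ≈ 37.4 m

V = 4Q/(πD²) = 2.769 m/s; V²/2g = 0.3907 m
Re = 7.26×10^5, ε/D = 1.58×10^-4 → f = 0.01461 (Swamee-Jain)
Major: h_f = f(L/D)·V²/2g = 0.01461·6346·0.3907 = 36.23 m
Minor: ΣK = 2.90; h_m = ΣK·V²/2g = 1.133 m
Total H_L = 36.23 + 1.133 = 37.37 m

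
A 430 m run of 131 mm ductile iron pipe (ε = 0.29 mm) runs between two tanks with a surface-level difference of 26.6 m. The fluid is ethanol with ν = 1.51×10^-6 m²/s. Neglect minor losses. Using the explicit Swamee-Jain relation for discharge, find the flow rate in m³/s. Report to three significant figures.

Q ≈ 0.0341 m³/s

Swamee-Jain (Type II): Q = -0.965·√(gD⁵h_f/L)·ln[ε/(3.7D) + √(3.17ν²L/(gD³h_f))]
√(gD⁵h_f/L) = √(9.81·0.131⁵·26.6/430) = 0.004839
ε/(3.7D) = 5.98×10^-4; √(3.17ν²L/(gD³h_f)) = 7.28×10^-5
Q = -0.965·0.004839·ln(6.711×10^-4) = 0.03412 m³/s
Check: V = 2.53 m/s, Re = 2.20×10^5, f = 0.02500, h_f = 26.8 m ≈ 26.6 m ✓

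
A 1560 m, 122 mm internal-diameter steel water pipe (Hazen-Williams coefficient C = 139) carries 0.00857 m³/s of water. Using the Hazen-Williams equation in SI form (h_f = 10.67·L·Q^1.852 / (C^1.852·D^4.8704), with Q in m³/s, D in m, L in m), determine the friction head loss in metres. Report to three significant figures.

h_f = 10.67·1560·0.00857^1.852 / (139^1.852·0.122^4.8704) = 7.483 m

h_f ≈ 7.48 m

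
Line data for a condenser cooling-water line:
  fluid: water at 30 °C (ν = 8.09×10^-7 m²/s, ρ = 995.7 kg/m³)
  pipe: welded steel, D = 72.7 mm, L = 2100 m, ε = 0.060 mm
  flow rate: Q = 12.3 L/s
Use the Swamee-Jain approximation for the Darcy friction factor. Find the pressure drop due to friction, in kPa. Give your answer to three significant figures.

Δp ≈ 2540 kPa

V = 4Q/(πD²) = 4·0.0123/(π·0.0727²) = 2.963 m/s
Re = VD/ν = 2.963·0.0727/8.09×10^-7 = 2.66×10^5 → turbulent
ε/D = 0.060/72.7 = 8.25×10^-4
Swamee-Jain: f = 0.02011
h_f = f(L/D)V²/(2g) = 0.02011·(2100/0.0727)·2.963²/(2·9.81) = 260.0 m
Δp = ρg·h_f = 995.7·9.81·260.0 = 2540 kPa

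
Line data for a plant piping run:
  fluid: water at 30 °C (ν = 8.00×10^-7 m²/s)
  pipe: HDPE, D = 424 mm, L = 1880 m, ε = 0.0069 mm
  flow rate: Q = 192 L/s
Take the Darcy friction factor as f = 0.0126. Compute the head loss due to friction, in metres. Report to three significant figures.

V = 4Q/(πD²) = 4·0.192/(π·0.424²) = 1.360 m/s
h_f = f(L/D)V²/(2g) = 0.01260·(1880/0.424)·1.360²/(2·9.81) = 5.265 m

h_f ≈ 5.27 m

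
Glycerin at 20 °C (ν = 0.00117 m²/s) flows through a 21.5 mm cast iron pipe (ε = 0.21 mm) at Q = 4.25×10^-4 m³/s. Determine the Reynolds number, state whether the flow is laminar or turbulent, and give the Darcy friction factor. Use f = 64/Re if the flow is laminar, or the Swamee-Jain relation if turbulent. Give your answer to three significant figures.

Re ≈ 21.5; laminar; f = 64/Re ≈ 2.98

V = 4Q/(πD²) = 1.171 m/s
Re = VD/ν = 1.171·0.0215/0.00117 = 21.5
Re < 2300 → laminar → f = 64/Re = 2.975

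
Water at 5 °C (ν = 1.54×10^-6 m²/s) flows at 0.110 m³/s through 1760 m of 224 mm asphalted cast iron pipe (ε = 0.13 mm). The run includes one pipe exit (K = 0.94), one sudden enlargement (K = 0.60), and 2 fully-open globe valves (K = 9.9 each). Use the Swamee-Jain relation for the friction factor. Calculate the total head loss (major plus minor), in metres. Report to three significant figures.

H_L ≈ 66.0 m

V = 4Q/(πD²) = 2.791 m/s; V²/2g = 0.3971 m
Re = 4.06×10^5, ε/D = 5.80×10^-4 → f = 0.01845 (Swamee-Jain)
Major: h_f = f(L/D)·V²/2g = 0.01845·7857·0.3971 = 57.56 m
Minor: ΣK = 21.3; h_m = ΣK·V²/2g = 8.474 m
Total H_L = 57.56 + 8.474 = 66.03 m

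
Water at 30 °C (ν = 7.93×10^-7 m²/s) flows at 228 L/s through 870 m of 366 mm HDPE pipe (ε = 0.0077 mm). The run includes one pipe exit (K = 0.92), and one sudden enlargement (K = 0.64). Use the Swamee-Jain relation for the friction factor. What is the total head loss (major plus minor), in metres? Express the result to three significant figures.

V = 4Q/(πD²) = 2.167 m/s; V²/2g = 0.2394 m
Re = 1.00×10^6, ε/D = 2.10×10^-5 → f = 0.01210 (Swamee-Jain)
Major: h_f = f(L/D)·V²/2g = 0.01210·2377·0.2394 = 6.887 m
Minor: ΣK = 1.56; h_m = ΣK·V²/2g = 0.3734 m
Total H_L = 6.887 + 0.3734 = 7.261 m

H_L ≈ 7.26 m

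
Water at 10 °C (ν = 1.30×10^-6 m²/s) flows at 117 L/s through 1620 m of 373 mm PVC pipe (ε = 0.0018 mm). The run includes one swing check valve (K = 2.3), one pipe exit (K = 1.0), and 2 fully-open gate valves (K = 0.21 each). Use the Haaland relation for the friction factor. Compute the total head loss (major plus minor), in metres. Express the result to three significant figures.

V = 4Q/(πD²) = 1.071 m/s; V²/2g = 0.05843 m
Re = 3.07×10^5, ε/D = 4.83×10^-6 → f = 0.01432 (Haaland)
Major: h_f = f(L/D)·V²/2g = 0.01432·4343·0.05843 = 3.634 m
Minor: ΣK = 3.72; h_m = ΣK·V²/2g = 0.2174 m
Total H_L = 3.634 + 0.2174 = 3.851 m

H_L ≈ 3.85 m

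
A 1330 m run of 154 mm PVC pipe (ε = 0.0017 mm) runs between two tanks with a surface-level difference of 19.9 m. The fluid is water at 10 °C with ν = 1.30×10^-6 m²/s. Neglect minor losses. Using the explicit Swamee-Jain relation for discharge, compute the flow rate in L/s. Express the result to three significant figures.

Swamee-Jain (Type II): Q = -0.965·√(gD⁵h_f/L)·ln[ε/(3.7D) + √(3.17ν²L/(gD³h_f))]
√(gD⁵h_f/L) = √(9.81·0.154⁵·19.9/1330) = 0.003566
ε/(3.7D) = 2.98×10^-6; √(3.17ν²L/(gD³h_f)) = 1.00×10^-4
Q = -0.965·0.003566·ln(1.030×10^-4) = 0.03159 m³/s
Check: V = 1.70 m/s, Re = 2.01×10^5, f = 0.01562, h_f = 19.8 m ≈ 19.9 m ✓

Q ≈ 31.6 L/s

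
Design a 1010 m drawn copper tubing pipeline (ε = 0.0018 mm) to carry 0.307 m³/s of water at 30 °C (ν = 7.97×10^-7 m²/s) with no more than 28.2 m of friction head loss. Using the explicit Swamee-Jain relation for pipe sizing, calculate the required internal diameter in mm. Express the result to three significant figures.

D ≈ 317 mm

Swamee-Jain (Type III): D = 0.66·[ε^1.25·(LQ²/(gh_f))^4.75 + ν·Q^9.4·(L/(gh_f))^5.2]^0.04
LQ²/(gh_f) = 0.3441; L/(gh_f) = 3.651
Term 1 = ε^1.25·(…)^4.75 = 4.15×10^-10; Term 2 = ν·Q^9.4·(…)^5.2 = 1.01×10^-8
D = 0.66·(4.15×10^-10 + 1.01×10^-8)^0.04 = 0.3166 m = 317 mm
Check: V = 3.90 m/s, Re = 1.55×10^6, f = 0.01098, h_f = 27.2 m ≈ 28.2 m ✓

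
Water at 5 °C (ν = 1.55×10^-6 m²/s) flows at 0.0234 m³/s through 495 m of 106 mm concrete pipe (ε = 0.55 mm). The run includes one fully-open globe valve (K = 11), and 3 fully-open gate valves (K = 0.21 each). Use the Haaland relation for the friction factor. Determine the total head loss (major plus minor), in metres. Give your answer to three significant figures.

H_L ≈ 56.4 m

V = 4Q/(πD²) = 2.652 m/s; V²/2g = 0.3584 m
Re = 1.81×10^5, ε/D = 0.00519 → f = 0.03124 (Haaland)
Major: h_f = f(L/D)·V²/2g = 0.03124·4670·0.3584 = 52.27 m
Minor: ΣK = 11.6; h_m = ΣK·V²/2g = 4.168 m
Total H_L = 52.27 + 4.168 = 56.44 m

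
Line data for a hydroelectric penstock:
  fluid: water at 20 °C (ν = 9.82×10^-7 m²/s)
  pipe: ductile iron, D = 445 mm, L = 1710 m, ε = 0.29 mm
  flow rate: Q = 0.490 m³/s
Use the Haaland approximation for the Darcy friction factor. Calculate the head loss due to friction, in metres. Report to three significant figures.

h_f ≈ 35.1 m

V = 4Q/(πD²) = 4·0.490/(π·0.445²) = 3.151 m/s
Re = VD/ν = 3.151·0.445/9.82×10^-7 = 1.43×10^6 → turbulent
ε/D = 0.29/445 = 6.52×10^-4
Haaland: f = 0.01803
h_f = f(L/D)V²/(2g) = 0.01803·(1710/0.445)·3.151²/(2·9.81) = 35.05 m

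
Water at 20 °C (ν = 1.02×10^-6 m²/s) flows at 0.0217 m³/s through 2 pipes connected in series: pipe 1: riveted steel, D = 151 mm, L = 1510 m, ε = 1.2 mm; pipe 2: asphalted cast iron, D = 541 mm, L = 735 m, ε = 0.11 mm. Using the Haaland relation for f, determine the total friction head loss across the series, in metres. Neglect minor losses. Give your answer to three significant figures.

Pipe 1: V = 1.212 m/s, Re = 1.79×10^5, ε/D = 0.00795, f = 0.03555, h_1 = f(L/D)V²/2g = 26.61 m
Pipe 2: V = 0.09440 m/s, Re = 5.01×10^4, ε/D = 2.03×10^-4, f = 0.02131, h_2 = f(L/D)V²/2g = 0.01315 m
Series → Q common, losses add: H = Σh = 26.62 m

H ≈ 26.6 m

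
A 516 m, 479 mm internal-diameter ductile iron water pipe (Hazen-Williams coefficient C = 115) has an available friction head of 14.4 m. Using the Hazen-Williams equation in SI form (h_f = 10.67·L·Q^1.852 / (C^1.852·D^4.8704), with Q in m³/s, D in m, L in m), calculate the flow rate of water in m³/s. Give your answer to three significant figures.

Q ≈ 0.669 m³/s

Rearranging: Q = [h_f·C^1.852·D^4.8704 / (10.67·L)]^(1/1.852)
Q = [14.4·115^1.852·0.479^4.8704 / (10.67·516)]^0.540 = 0.6693 m³/s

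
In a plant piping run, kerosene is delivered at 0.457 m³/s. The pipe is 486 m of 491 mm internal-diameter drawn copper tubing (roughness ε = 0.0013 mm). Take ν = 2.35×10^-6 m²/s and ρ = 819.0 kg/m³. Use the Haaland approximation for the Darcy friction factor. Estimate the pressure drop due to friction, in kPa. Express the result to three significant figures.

V = 4Q/(πD²) = 4·0.457/(π·0.491²) = 2.414 m/s
Re = VD/ν = 2.414·0.491/2.35×10^-6 = 5.04×10^5 → turbulent
ε/D = 0.0013/491 = 2.65×10^-6
Haaland: f = 0.01307
h_f = f(L/D)V²/(2g) = 0.01307·(486/0.491)·2.414²/(2·9.81) = 3.842 m
Δp = ρg·h_f = 819.0·9.81·3.842 = 30.87 kPa

Δp ≈ 30.9 kPa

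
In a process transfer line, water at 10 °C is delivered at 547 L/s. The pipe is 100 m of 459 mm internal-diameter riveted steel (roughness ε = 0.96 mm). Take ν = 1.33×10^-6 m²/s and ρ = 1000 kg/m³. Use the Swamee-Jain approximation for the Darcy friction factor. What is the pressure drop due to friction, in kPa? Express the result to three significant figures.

Δp ≈ 28.5 kPa

V = 4Q/(πD²) = 4·0.547/(π·0.459²) = 3.306 m/s
Re = VD/ν = 3.306·0.459/1.33×10^-6 = 1.14×10^6 → turbulent
ε/D = 0.96/459 = 0.00209
Swamee-Jain: f = 0.02393
h_f = f(L/D)V²/(2g) = 0.02393·(100/0.459)·3.306²/(2·9.81) = 2.903 m
Δp = ρg·h_f = 1000·9.81·2.903 = 28.48 kPa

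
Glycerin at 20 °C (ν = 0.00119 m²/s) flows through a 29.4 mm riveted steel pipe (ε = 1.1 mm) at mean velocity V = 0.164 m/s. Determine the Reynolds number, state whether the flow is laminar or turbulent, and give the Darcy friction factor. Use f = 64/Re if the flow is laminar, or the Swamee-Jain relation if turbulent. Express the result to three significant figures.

Re = VD/ν = 0.1640·0.0294/0.00119 = 4.05
Re < 2300 → laminar → f = 64/Re = 15.80

Re ≈ 4.05; laminar; f = 64/Re ≈ 15.8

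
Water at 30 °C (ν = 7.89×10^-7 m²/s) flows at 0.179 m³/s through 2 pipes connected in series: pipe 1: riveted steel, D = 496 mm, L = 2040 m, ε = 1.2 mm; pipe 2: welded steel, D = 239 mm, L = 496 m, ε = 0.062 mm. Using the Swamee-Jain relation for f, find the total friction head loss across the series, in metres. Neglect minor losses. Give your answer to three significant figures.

Pipe 1: V = 0.9264 m/s, Re = 5.82×10^5, ε/D = 0.00242, f = 0.02503, h_1 = f(L/D)V²/2g = 4.503 m
Pipe 2: V = 3.990 m/s, Re = 1.21×10^6, ε/D = 2.59×10^-4, f = 0.01525, h_2 = f(L/D)V²/2g = 25.68 m
Series → Q common, losses add: H = Σh = 30.18 m

H ≈ 30.2 m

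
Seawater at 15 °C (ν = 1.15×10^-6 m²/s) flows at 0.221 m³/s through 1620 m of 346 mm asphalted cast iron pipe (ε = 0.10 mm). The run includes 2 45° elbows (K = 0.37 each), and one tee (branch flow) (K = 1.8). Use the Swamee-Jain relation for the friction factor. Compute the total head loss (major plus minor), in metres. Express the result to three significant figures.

V = 4Q/(πD²) = 2.350 m/s; V²/2g = 0.2816 m
Re = 7.07×10^5, ε/D = 2.89×10^-4 → f = 0.01593 (Swamee-Jain)
Major: h_f = f(L/D)·V²/2g = 0.01593·4682·0.2816 = 21.00 m
Minor: ΣK = 2.54; h_m = ΣK·V²/2g = 0.7152 m
Total H_L = 21.00 + 0.7152 = 21.72 m

H_L ≈ 21.7 m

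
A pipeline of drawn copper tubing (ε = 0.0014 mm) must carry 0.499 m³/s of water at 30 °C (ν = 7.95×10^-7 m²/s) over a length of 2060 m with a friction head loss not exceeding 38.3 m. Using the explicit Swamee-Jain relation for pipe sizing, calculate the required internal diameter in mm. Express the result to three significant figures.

D ≈ 413 mm

Swamee-Jain (Type III): D = 0.66·[ε^1.25·(LQ²/(gh_f))^4.75 + ν·Q^9.4·(L/(gh_f))^5.2]^0.04
LQ²/(gh_f) = 1.365; L/(gh_f) = 5.483
Term 1 = ε^1.25·(…)^4.75 = 2.11×10^-7; Term 2 = ν·Q^9.4·(…)^5.2 = 8.04×10^-6
D = 0.66·(2.11×10^-7 + 8.04×10^-6)^0.04 = 0.4132 m = 413 mm
Check: V = 3.72 m/s, Re = 1.93×10^6, f = 0.01055, h_f = 37.1 m ≈ 38.3 m ✓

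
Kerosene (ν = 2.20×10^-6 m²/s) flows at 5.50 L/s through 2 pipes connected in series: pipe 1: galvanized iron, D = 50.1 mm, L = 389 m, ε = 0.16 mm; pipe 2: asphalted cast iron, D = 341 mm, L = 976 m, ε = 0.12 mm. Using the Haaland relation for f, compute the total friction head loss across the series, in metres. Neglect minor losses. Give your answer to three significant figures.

H ≈ 87.5 m

Pipe 1: V = 2.790 m/s, Re = 6.35×10^4, ε/D = 0.00319, f = 0.02841, h_1 = f(L/D)V²/2g = 87.52 m
Pipe 2: V = 0.06022 m/s, Re = 9330, ε/D = 3.52×10^-4, f = 0.03188, h_2 = f(L/D)V²/2g = 0.01687 m
Series → Q common, losses add: H = Σh = 87.53 m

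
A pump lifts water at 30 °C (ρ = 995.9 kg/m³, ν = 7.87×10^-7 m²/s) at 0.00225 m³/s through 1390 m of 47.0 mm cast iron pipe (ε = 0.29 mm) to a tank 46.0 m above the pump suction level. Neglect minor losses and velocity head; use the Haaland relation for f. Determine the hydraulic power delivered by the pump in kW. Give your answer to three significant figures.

V = 4Q/(πD²) = 1.297 m/s; Re = 7.74×10^4; ε/D = 0.00617; f = 0.03342
h_f = f(L/D)V²/2g = 84.73 m
Total head H = z + h_f = 46.0 + 84.73 = 130.7 m
P_hyd = ρgQH = 995.9·9.81·0.00225·130.7 = 2.874 kW

P_hyd ≈ 2.87 kW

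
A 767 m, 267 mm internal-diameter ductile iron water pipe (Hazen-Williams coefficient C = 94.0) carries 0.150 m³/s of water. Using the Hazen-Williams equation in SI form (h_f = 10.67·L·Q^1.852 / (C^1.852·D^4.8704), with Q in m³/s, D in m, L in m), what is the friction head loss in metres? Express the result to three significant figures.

h_f ≈ 33.6 m

h_f = 10.67·767·0.150^1.852 / (94.0^1.852·0.267^4.8704) = 33.57 m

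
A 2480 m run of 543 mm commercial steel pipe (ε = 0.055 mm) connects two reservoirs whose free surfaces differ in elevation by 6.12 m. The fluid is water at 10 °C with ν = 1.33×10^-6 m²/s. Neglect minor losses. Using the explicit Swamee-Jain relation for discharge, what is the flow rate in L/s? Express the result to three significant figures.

Q ≈ 314 L/s

Swamee-Jain (Type II): Q = -0.965·√(gD⁵h_f/L)·ln[ε/(3.7D) + √(3.17ν²L/(gD³h_f))]
√(gD⁵h_f/L) = √(9.81·0.543⁵·6.12/2480) = 0.03381
ε/(3.7D) = 2.74×10^-5; √(3.17ν²L/(gD³h_f)) = 3.80×10^-5
Q = -0.965·0.03381·ln(6.541×10^-5) = 0.3143 m³/s
Check: V = 1.36 m/s, Re = 5.54×10^5, f = 0.01432, h_f = 6.14 m ≈ 6.12 m ✓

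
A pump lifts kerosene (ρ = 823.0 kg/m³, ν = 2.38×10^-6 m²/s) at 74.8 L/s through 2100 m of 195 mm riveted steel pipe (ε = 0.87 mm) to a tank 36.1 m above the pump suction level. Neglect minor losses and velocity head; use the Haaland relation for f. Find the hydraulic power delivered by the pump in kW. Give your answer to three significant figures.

P_hyd ≈ 83.9 kW

V = 4Q/(πD²) = 2.505 m/s; Re = 2.05×10^5; ε/D = 0.00446; f = 0.02986
h_f = f(L/D)V²/2g = 102.8 m
Total head H = z + h_f = 36.1 + 102.8 = 138.9 m
P_hyd = ρgQH = 823.0·9.81·0.0748·138.9 = 83.89 kW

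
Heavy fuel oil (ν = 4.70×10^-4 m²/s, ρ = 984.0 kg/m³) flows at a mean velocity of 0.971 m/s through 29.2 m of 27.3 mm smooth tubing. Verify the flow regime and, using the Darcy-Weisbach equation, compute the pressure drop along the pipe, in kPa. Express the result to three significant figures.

Re = VD/ν = 0.971·0.02730/4.70×10^-4 = 56.4 → laminar (Re < 2300)
f = 64/Re = 1.135
h_f = f(L/D)V²/(2g) = 1.135·(29.2/0.02730)·0.971²/(2·9.81) = 58.33 m
Δp = ρg·h_f = 984.0·9.81·58.33 = 563.0 kPa

Δp ≈ 563 kPa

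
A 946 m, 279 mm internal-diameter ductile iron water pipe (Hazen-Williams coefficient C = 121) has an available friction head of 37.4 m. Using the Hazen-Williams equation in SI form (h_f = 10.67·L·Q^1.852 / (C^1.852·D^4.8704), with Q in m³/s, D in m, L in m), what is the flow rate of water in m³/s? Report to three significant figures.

Q ≈ 0.205 m³/s

Rearranging: Q = [h_f·C^1.852·D^4.8704 / (10.67·L)]^(1/1.852)
Q = [37.4·121^1.852·0.279^4.8704 / (10.67·946)]^0.540 = 0.2052 m³/s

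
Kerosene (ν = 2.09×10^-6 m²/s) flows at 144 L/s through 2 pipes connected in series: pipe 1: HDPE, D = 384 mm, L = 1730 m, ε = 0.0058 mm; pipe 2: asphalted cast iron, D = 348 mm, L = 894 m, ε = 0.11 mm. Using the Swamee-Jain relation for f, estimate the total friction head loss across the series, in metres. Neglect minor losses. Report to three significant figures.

H ≈ 10.7 m

Pipe 1: V = 1.243 m/s, Re = 2.28×10^5, ε/D = 1.51×10^-5, f = 0.01529, h_1 = f(L/D)V²/2g = 5.427 m
Pipe 2: V = 1.514 m/s, Re = 2.52×10^5, ε/D = 3.16×10^-4, f = 0.01746, h_2 = f(L/D)V²/2g = 5.240 m
Series → Q common, losses add: H = Σh = 10.67 m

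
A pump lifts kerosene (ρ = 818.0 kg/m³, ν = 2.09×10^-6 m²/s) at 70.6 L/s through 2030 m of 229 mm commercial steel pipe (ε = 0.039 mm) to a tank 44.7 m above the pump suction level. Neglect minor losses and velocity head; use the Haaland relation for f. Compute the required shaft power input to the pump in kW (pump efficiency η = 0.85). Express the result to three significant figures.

V = 4Q/(πD²) = 1.714 m/s; Re = 1.88×10^5; ε/D = 1.70×10^-4; f = 0.01682
h_f = f(L/D)V²/2g = 22.33 m
Total head H = z + h_f = 44.7 + 22.33 = 67.03 m
P_hyd = ρgQH = 818.0·9.81·0.0706·67.03 = 37.98 kW
P_shaft = P_hyd/η = 37.98/0.85 = 44.68 kW

P_shaft ≈ 44.7 kW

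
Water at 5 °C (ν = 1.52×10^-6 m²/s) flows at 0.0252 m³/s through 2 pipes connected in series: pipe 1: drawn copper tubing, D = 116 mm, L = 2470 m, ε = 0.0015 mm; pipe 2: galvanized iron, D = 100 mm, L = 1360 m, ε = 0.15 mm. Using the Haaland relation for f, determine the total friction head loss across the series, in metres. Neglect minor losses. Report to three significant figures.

H ≈ 260 m

Pipe 1: V = 2.384 m/s, Re = 1.82×10^5, ε/D = 1.29×10^-5, f = 0.01586, h_1 = f(L/D)V²/2g = 97.87 m
Pipe 2: V = 3.209 m/s, Re = 2.11×10^5, ε/D = 0.00150, f = 0.02267, h_2 = f(L/D)V²/2g = 161.8 m
Series → Q common, losses add: H = Σh = 259.7 m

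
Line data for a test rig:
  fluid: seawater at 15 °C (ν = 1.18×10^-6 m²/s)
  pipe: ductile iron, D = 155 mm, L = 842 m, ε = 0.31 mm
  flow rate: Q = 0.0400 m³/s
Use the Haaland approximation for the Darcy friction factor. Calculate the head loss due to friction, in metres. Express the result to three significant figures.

h_f ≈ 29.9 m

V = 4Q/(πD²) = 4·0.0400/(π·0.155²) = 2.120 m/s
Re = VD/ν = 2.120·0.155/1.18×10^-6 = 2.78×10^5 → turbulent
ε/D = 0.31/155 = 0.00200
Haaland: f = 0.02404
h_f = f(L/D)V²/(2g) = 0.02404·(842/0.155)·2.120²/(2·9.81) = 29.91 m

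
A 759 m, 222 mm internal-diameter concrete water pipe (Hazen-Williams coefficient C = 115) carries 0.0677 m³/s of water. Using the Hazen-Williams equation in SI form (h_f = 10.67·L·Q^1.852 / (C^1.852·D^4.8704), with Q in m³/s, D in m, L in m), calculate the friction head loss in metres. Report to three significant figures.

h_f ≈ 12.9 m

h_f = 10.67·759·0.0677^1.852 / (115^1.852·0.222^4.8704) = 12.88 m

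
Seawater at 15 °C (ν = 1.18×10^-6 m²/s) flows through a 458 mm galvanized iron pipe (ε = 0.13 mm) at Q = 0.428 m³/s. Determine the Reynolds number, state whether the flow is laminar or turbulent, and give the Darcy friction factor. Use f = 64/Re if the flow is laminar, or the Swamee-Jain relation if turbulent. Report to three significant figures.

Re ≈ 1.01×10^6; turbulent; f ≈ 0.0156

V = 4Q/(πD²) = 2.598 m/s
Re = VD/ν = 2.598·0.458/1.18×10^-6 = 1.01×10^6
Re > 4000 → turbulent; ε/D = 2.84×10^-4
Swamee-Jain: f = 0.01560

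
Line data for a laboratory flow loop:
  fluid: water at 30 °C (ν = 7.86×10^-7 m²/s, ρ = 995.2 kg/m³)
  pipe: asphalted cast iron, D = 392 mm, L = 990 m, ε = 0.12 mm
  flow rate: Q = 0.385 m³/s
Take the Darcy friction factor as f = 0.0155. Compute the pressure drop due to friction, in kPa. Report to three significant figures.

Δp ≈ 198 kPa

V = 4Q/(πD²) = 4·0.385/(π·0.392²) = 3.190 m/s
h_f = f(L/D)V²/(2g) = 0.01550·(990/0.392)·3.190²/(2·9.81) = 20.30 m
Δp = ρg·h_f = 995.2·9.81·20.30 = 198.2 kPa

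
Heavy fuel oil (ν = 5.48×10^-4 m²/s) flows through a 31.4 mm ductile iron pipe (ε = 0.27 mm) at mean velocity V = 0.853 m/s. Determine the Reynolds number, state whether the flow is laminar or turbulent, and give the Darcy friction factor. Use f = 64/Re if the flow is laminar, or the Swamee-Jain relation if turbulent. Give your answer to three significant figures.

Re ≈ 48.9; laminar; f = 64/Re ≈ 1.31

Re = VD/ν = 0.8530·0.0314/5.48×10^-4 = 48.9
Re < 2300 → laminar → f = 64/Re = 1.309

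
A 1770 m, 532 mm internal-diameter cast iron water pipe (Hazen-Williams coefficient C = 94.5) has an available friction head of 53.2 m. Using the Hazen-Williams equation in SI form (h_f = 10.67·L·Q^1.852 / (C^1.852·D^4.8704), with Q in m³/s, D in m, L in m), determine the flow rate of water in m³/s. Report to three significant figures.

Rearranging: Q = [h_f·C^1.852·D^4.8704 / (10.67·L)]^(1/1.852)
Q = [53.2·94.5^1.852·0.532^4.8704 / (10.67·1770)]^0.540 = 0.7544 m³/s

Q ≈ 0.754 m³/s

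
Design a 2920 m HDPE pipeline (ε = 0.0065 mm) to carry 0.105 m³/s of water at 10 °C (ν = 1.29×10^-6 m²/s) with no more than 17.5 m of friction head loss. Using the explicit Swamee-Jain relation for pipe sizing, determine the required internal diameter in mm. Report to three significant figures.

Swamee-Jain (Type III): D = 0.66·[ε^1.25·(LQ²/(gh_f))^4.75 + ν·Q^9.4·(L/(gh_f))^5.2]^0.04
LQ²/(gh_f) = 0.1875; L/(gh_f) = 17.01
Term 1 = ε^1.25·(…)^4.75 = 1.16×10^-10; Term 2 = ν·Q^9.4·(…)^5.2 = 2.04×10^-9
D = 0.66·(1.16×10^-10 + 2.04×10^-9)^0.04 = 0.2971 m = 297 mm
Check: V = 1.51 m/s, Re = 3.49×10^5, f = 0.01425, h_f = 16.4 m ≈ 17.5 m ✓

D ≈ 297 mm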